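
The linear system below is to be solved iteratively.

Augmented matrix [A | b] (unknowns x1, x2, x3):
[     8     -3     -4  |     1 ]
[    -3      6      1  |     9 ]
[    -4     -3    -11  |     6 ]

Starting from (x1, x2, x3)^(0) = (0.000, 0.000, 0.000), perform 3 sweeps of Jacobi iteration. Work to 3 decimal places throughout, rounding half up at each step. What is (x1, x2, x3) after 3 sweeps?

Iteration 1:
  x1 = (1 - (-3)·0.000 - (-4)·0.000) / (8) = 0.125
  x2 = (9 - (-3)·0.000 - (1)·0.000) / (6) = 1.500
  x3 = (6 - (-4)·0.000 - (-3)·0.000) / (-11) = -0.545
Iteration 2:
  x1 = (1 - (-3)·1.500 - (-4)·-0.545) / (8) = 0.415
  x2 = (9 - (-3)·0.125 - (1)·-0.545) / (6) = 1.653
  x3 = (6 - (-4)·0.125 - (-3)·1.500) / (-11) = -1.000
Iteration 3:
  x1 = (1 - (-3)·1.653 - (-4)·-1.000) / (8) = 0.245
  x2 = (9 - (-3)·0.415 - (1)·-1.000) / (6) = 1.874
  x3 = (6 - (-4)·0.415 - (-3)·1.653) / (-11) = -1.147

(0.245, 1.874, -1.147)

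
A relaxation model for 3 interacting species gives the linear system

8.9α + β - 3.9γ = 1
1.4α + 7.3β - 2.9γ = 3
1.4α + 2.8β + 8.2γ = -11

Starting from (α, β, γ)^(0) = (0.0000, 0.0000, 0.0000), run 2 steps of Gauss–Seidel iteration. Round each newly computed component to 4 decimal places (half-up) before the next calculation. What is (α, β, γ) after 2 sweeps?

Iteration 1:
  α = (1 - (1)·0.0000 - (-3.9)·0.0000) / (8.9) = 0.1124
  β = (3 - (1.4)·0.1124 - (-2.9)·0.0000) / (7.3) = 0.3894
  γ = (-11 - (1.4)·0.1124 - (2.8)·0.3894) / (8.2) = -1.4936
Iteration 2:
  α = (1 - (1)·0.3894 - (-3.9)·-1.4936) / (8.9) = -0.5859
  β = (3 - (1.4)·-0.5859 - (-2.9)·-1.4936) / (7.3) = -0.0700
  γ = (-11 - (1.4)·-0.5859 - (2.8)·-0.0700) / (8.2) = -1.2175

(-0.5859, -0.0700, -1.2175)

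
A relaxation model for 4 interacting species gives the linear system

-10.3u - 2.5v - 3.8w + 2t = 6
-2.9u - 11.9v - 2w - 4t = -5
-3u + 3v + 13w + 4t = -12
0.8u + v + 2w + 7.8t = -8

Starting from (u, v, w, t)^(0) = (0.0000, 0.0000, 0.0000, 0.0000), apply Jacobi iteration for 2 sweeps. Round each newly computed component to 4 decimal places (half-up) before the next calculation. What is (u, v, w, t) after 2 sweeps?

Iteration 1:
  u = (6 - (-2.5)·0.0000 - (-3.8)·0.0000 - (2)·0.0000) / (-10.3) = -0.5825
  v = (-5 - (-2.9)·0.0000 - (-2)·0.0000 - (-4)·0.0000) / (-11.9) = 0.4202
  w = (-12 - (-3)·0.0000 - (3)·0.0000 - (4)·0.0000) / (13) = -0.9231
  t = (-8 - (0.8)·0.0000 - (1)·0.0000 - (2)·0.0000) / (7.8) = -1.0256
Iteration 2:
  u = (6 - (-2.5)·0.4202 - (-3.8)·-0.9231 - (2)·-1.0256) / (-10.3) = -0.5431
  v = (-5 - (-2.9)·-0.5825 - (-2)·-0.9231 - (-4)·-1.0256) / (-11.9) = 1.0620
  w = (-12 - (-3)·-0.5825 - (3)·0.4202 - (4)·-1.0256) / (13) = -0.8389
  t = (-8 - (0.8)·-0.5825 - (1)·0.4202 - (2)·-0.9231) / (7.8) = -0.7831

(-0.5431, 1.0620, -0.8389, -0.7831)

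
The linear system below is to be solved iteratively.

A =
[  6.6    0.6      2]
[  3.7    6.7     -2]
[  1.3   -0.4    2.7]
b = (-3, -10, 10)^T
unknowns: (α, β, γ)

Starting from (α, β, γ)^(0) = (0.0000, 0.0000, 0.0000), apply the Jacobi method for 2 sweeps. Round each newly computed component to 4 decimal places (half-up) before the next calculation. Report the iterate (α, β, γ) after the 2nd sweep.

Iteration 1:
  α = (-3 - (0.6)·0.0000 - (2)·0.0000) / (6.6) = -0.4545
  β = (-10 - (3.7)·0.0000 - (-2)·0.0000) / (6.7) = -1.4925
  γ = (10 - (1.3)·0.0000 - (-0.4)·0.0000) / (2.7) = 3.7037
Iteration 2:
  α = (-3 - (0.6)·-1.4925 - (2)·3.7037) / (6.6) = -1.4412
  β = (-10 - (3.7)·-0.4545 - (-2)·3.7037) / (6.7) = -0.1360
  γ = (10 - (1.3)·-0.4545 - (-0.4)·-1.4925) / (2.7) = 3.7014

(-1.4412, -0.1360, 3.7014)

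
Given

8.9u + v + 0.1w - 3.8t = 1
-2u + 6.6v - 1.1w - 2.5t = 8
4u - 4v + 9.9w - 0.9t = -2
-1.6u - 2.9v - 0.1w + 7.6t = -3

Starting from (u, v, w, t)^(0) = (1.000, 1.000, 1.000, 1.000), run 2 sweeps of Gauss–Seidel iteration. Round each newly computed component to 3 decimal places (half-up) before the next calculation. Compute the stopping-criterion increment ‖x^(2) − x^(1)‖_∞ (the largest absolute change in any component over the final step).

Iteration 1:
  u = (1 - (1)·1.000 - (0.1)·1.000 - (-3.8)·1.000) / (8.9) = 0.416
  v = (8 - (-2)·0.416 - (-1.1)·1.000 - (-2.5)·1.000) / (6.6) = 1.884
  w = (-2 - (4)·0.416 - (-4)·1.884 - (-0.9)·1.000) / (9.9) = 0.482
  t = (-3 - (-1.6)·0.416 - (-2.9)·1.884 - (-0.1)·0.482) / (7.6) = 0.418
Iteration 2:
  u = (1 - (1)·1.884 - (0.1)·0.482 - (-3.8)·0.418) / (8.9) = 0.074
  v = (8 - (-2)·0.074 - (-1.1)·0.482 - (-2.5)·0.418) / (6.6) = 1.473
  w = (-2 - (4)·0.074 - (-4)·1.473 - (-0.9)·0.418) / (9.9) = 0.401
  t = (-3 - (-1.6)·0.074 - (-2.9)·1.473 - (-0.1)·0.401) / (7.6) = 0.188
Change: (-0.342, -0.411, -0.081, -0.230) → max |·| = 0.411

0.411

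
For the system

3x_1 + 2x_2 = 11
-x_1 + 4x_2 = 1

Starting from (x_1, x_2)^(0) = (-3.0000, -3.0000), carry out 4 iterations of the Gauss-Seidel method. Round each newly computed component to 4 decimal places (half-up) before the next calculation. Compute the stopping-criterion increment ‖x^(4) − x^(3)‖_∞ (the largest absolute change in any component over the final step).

Iteration 1:
  x_1 = (11 - (2)·-3.0000) / (3) = 5.6667
  x_2 = (1 - (-1)·5.6667) / (4) = 1.6667
Iteration 2:
  x_1 = (11 - (2)·1.6667) / (3) = 2.5555
  x_2 = (1 - (-1)·2.5555) / (4) = 0.8889
Iteration 3:
  x_1 = (11 - (2)·0.8889) / (3) = 3.0741
  x_2 = (1 - (-1)·3.0741) / (4) = 1.0185
Iteration 4:
  x_1 = (11 - (2)·1.0185) / (3) = 2.9877
  x_2 = (1 - (-1)·2.9877) / (4) = 0.9969
Change: (-0.0864, -0.0216) → max |·| = 0.0864

0.0864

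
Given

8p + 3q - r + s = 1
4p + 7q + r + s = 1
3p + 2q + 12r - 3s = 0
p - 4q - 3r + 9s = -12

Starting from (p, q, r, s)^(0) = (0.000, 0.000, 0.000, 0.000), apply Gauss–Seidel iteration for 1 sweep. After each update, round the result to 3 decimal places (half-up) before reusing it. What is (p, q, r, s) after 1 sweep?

Iteration 1:
  p = (1 - (3)·0.000 - (-1)·0.000 - (1)·0.000) / (8) = 0.125
  q = (1 - (4)·0.125 - (1)·0.000 - (1)·0.000) / (7) = 0.071
  r = (0 - (3)·0.125 - (2)·0.071 - (-3)·0.000) / (12) = -0.043
  s = (-12 - (1)·0.125 - (-4)·0.071 - (-3)·-0.043) / (9) = -1.330

(0.125, 0.071, -0.043, -1.330)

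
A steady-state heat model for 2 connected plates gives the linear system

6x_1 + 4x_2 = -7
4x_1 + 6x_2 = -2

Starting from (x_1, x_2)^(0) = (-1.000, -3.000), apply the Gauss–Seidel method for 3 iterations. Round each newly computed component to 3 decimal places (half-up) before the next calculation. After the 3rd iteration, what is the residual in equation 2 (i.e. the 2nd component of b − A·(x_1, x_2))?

0.000

Iteration 1:
  x_1 = (-7 - (4)·-3.000) / (6) = 0.833
  x_2 = (-2 - (4)·0.833) / (6) = -0.889
Iteration 2:
  x_1 = (-7 - (4)·-0.889) / (6) = -0.574
  x_2 = (-2 - (4)·-0.574) / (6) = 0.049
Iteration 3:
  x_1 = (-7 - (4)·0.049) / (6) = -1.199
  x_2 = (-2 - (4)·-1.199) / (6) = 0.466
Residual b − A·x = (-1.670, 0.000)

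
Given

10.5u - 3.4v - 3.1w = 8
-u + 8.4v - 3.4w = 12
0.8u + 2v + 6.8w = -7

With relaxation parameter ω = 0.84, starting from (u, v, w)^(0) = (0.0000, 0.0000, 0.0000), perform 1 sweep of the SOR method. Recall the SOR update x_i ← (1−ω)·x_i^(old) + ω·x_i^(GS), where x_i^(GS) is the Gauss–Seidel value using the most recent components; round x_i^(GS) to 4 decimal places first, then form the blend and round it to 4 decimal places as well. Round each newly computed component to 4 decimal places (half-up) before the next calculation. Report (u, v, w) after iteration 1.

(0.6400, 1.2640, -1.2403)

Iteration 1:
  u: GS value = (8 - (-3.4)·0.0000 - (-3.1)·0.0000) / (10.5) = 0.7619;  u ← (1−ω)·0.0000 + ω·0.7619 = 0.6400
  v: GS value = (12 - (-1)·0.6400 - (-3.4)·0.0000) / (8.4) = 1.5048;  v ← (1−ω)·0.0000 + ω·1.5048 = 1.2640
  w: GS value = (-7 - (0.8)·0.6400 - (2)·1.2640) / (6.8) = -1.4765;  w ← (1−ω)·0.0000 + ω·-1.4765 = -1.2403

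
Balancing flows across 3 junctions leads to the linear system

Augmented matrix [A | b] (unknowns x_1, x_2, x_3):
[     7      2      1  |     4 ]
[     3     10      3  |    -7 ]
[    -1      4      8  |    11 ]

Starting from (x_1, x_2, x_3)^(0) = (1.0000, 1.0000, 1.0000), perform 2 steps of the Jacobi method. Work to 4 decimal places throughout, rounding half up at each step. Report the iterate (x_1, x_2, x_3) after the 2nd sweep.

Iteration 1:
  x_1 = (4 - (2)·1.0000 - (1)·1.0000) / (7) = 0.1429
  x_2 = (-7 - (3)·1.0000 - (3)·1.0000) / (10) = -1.3000
  x_3 = (11 - (-1)·1.0000 - (4)·1.0000) / (8) = 1.0000
Iteration 2:
  x_1 = (4 - (2)·-1.3000 - (1)·1.0000) / (7) = 0.8000
  x_2 = (-7 - (3)·0.1429 - (3)·1.0000) / (10) = -1.0429
  x_3 = (11 - (-1)·0.1429 - (4)·-1.3000) / (8) = 2.0429

(0.8000, -1.0429, 2.0429)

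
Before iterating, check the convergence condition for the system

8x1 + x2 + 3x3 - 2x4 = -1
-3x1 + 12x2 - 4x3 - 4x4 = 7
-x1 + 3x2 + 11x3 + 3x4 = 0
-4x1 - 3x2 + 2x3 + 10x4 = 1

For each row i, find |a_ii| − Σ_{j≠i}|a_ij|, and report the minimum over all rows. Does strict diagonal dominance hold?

row 1: |8| − (1+3+2) = 2
row 2: |12| − (3+4+4) = 1
row 3: |11| − (1+3+3) = 4
row 4: |10| − (4+3+2) = 1
minimum over rows = 1 → strictly diagonally dominant (convergence guaranteed)

1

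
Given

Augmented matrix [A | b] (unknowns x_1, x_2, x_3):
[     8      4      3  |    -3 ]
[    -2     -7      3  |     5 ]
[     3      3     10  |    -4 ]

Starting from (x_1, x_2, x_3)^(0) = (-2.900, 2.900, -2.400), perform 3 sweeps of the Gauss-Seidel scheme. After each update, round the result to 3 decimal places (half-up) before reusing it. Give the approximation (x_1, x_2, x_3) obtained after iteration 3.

Iteration 1:
  x_1 = (-3 - (4)·2.900 - (3)·-2.400) / (8) = -0.925
  x_2 = (5 - (-2)·-0.925 - (3)·-2.400) / (-7) = -1.479
  x_3 = (-4 - (3)·-0.925 - (3)·-1.479) / (10) = 0.321
Iteration 2:
  x_1 = (-3 - (4)·-1.479 - (3)·0.321) / (8) = 0.244
  x_2 = (5 - (-2)·0.244 - (3)·0.321) / (-7) = -0.646
  x_3 = (-4 - (3)·0.244 - (3)·-0.646) / (10) = -0.279
Iteration 3:
  x_1 = (-3 - (4)·-0.646 - (3)·-0.279) / (8) = 0.053
  x_2 = (5 - (-2)·0.053 - (3)·-0.279) / (-7) = -0.849
  x_3 = (-4 - (3)·0.053 - (3)·-0.849) / (10) = -0.161

(0.053, -0.849, -0.161)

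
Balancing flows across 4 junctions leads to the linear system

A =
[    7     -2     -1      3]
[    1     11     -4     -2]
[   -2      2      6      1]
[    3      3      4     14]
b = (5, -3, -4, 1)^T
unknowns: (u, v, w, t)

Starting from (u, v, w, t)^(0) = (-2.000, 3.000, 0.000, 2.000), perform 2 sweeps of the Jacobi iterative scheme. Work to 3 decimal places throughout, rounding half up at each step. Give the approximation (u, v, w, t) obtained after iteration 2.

Iteration 1:
  u = (5 - (-2)·3.000 - (-1)·0.000 - (3)·2.000) / (7) = 0.714
  v = (-3 - (1)·-2.000 - (-4)·0.000 - (-2)·2.000) / (11) = 0.273
  w = (-4 - (-2)·-2.000 - (2)·3.000 - (1)·2.000) / (6) = -2.667
  t = (1 - (3)·-2.000 - (3)·3.000 - (4)·0.000) / (14) = -0.143
Iteration 2:
  u = (5 - (-2)·0.273 - (-1)·-2.667 - (3)·-0.143) / (7) = 0.473
  v = (-3 - (1)·0.714 - (-4)·-2.667 - (-2)·-0.143) / (11) = -1.333
  w = (-4 - (-2)·0.714 - (2)·0.273 - (1)·-0.143) / (6) = -0.496
  t = (1 - (3)·0.714 - (3)·0.273 - (4)·-2.667) / (14) = 0.622

(0.473, -1.333, -0.496, 0.622)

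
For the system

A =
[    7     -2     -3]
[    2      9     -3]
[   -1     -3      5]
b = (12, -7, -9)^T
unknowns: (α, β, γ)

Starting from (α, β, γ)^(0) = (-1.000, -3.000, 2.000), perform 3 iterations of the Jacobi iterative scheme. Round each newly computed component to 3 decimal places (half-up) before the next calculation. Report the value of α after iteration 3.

0.425

Iteration 1:
  α = (12 - (-2)·-3.000 - (-3)·2.000) / (7) = 1.714
  β = (-7 - (2)·-1.000 - (-3)·2.000) / (9) = 0.111
  γ = (-9 - (-1)·-1.000 - (-3)·-3.000) / (5) = -3.800
Iteration 2:
  α = (12 - (-2)·0.111 - (-3)·-3.800) / (7) = 0.117
  β = (-7 - (2)·1.714 - (-3)·-3.800) / (9) = -2.425
  γ = (-9 - (-1)·1.714 - (-3)·0.111) / (5) = -1.391
Iteration 3:
  α = (12 - (-2)·-2.425 - (-3)·-1.391) / (7) = 0.425
  β = (-7 - (2)·0.117 - (-3)·-1.391) / (9) = -1.267
  γ = (-9 - (-1)·0.117 - (-3)·-2.425) / (5) = -3.232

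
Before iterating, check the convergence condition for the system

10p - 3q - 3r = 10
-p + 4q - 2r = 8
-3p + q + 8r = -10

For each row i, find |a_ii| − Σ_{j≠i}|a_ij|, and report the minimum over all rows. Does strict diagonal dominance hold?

row 1: |10| − (3+3) = 4
row 2: |4| − (1+2) = 1
row 3: |8| − (3+1) = 4
minimum over rows = 1 → strictly diagonally dominant (convergence guaranteed)

1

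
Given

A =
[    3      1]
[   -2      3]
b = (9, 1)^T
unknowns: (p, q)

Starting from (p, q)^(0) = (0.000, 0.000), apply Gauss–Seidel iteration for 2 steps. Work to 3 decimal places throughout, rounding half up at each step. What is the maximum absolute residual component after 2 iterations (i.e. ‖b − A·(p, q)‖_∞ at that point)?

0.519

Iteration 1:
  p = (9 - (1)·0.000) / (3) = 3.000
  q = (1 - (-2)·3.000) / (3) = 2.333
Iteration 2:
  p = (9 - (1)·2.333) / (3) = 2.222
  q = (1 - (-2)·2.222) / (3) = 1.815
Residual b − A·x = (0.519, -0.001); ∞-norm = 0.519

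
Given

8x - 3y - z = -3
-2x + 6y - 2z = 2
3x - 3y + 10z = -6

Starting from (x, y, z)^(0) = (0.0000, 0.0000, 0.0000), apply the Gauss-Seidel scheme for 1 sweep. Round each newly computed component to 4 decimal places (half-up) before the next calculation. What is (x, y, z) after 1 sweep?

Iteration 1:
  x = (-3 - (-3)·0.0000 - (-1)·0.0000) / (8) = -0.3750
  y = (2 - (-2)·-0.3750 - (-2)·0.0000) / (6) = 0.2083
  z = (-6 - (3)·-0.3750 - (-3)·0.2083) / (10) = -0.4250

(-0.3750, 0.2083, -0.4250)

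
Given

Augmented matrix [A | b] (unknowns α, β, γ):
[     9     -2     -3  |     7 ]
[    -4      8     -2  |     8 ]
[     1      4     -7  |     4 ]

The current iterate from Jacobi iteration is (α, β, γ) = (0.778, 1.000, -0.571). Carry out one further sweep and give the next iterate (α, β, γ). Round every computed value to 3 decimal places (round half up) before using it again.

(0.810, 1.246, 0.111)

One sweep:
  α = (7 - (-2)·1.000 - (-3)·-0.571) / (9) = 0.810
  β = (8 - (-4)·0.778 - (-2)·-0.571) / (8) = 1.246
  γ = (4 - (1)·0.778 - (4)·1.000) / (-7) = 0.111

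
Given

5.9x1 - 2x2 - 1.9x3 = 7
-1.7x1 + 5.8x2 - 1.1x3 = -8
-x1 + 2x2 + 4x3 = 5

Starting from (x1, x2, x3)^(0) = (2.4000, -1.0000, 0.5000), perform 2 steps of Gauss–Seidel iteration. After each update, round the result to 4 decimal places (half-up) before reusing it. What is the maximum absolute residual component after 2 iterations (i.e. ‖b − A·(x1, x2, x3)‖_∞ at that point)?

Iteration 1:
  x1 = (7 - (-2)·-1.0000 - (-1.9)·0.5000) / (5.9) = 1.0085
  x2 = (-8 - (-1.7)·1.0085 - (-1.1)·0.5000) / (5.8) = -0.9889
  x3 = (5 - (-1)·1.0085 - (2)·-0.9889) / (4) = 1.9966
Iteration 2:
  x1 = (7 - (-2)·-0.9889 - (-1.9)·1.9966) / (5.9) = 1.4942
  x2 = (-8 - (-1.7)·1.4942 - (-1.1)·1.9966) / (5.8) = -0.5627
  x3 = (5 - (-1)·1.4942 - (2)·-0.5627) / (4) = 1.9049
Residual b − A·x = (0.6781, -0.1008, 0.0000); ∞-norm = 0.6781

0.6781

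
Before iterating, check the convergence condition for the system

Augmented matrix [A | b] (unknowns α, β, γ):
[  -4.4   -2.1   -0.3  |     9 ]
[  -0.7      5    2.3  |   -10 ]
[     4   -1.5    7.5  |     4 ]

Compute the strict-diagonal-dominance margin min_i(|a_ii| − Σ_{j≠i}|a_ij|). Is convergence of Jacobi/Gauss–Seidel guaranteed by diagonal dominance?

row 1: |-4.4| − (2.1+0.3) = 2
row 2: |5| − (0.7+2.3) = 2
row 3: |7.5| − (4+1.5) = 2
minimum over rows = 2 → strictly diagonally dominant (convergence guaranteed)

2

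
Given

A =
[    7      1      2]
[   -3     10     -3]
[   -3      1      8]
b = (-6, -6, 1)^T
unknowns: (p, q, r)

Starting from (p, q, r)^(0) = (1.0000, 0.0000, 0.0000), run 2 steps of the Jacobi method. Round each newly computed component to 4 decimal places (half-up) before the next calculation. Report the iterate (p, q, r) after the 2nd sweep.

Iteration 1:
  p = (-6 - (1)·0.0000 - (2)·0.0000) / (7) = -0.8571
  q = (-6 - (-3)·1.0000 - (-3)·0.0000) / (10) = -0.3000
  r = (1 - (-3)·1.0000 - (1)·0.0000) / (8) = 0.5000
Iteration 2:
  p = (-6 - (1)·-0.3000 - (2)·0.5000) / (7) = -0.9571
  q = (-6 - (-3)·-0.8571 - (-3)·0.5000) / (10) = -0.7071
  r = (1 - (-3)·-0.8571 - (1)·-0.3000) / (8) = -0.1589

(-0.9571, -0.7071, -0.1589)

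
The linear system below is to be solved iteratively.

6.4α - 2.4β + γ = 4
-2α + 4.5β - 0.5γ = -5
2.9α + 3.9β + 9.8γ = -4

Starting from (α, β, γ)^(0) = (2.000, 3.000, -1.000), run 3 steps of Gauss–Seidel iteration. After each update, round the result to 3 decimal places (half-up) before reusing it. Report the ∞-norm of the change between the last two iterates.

Iteration 1:
  α = (4 - (-2.4)·3.000 - (1)·-1.000) / (6.4) = 1.906
  β = (-5 - (-2)·1.906 - (-0.5)·-1.000) / (4.5) = -0.375
  γ = (-4 - (2.9)·1.906 - (3.9)·-0.375) / (9.8) = -0.823
Iteration 2:
  α = (4 - (-2.4)·-0.375 - (1)·-0.823) / (6.4) = 0.613
  β = (-5 - (-2)·0.613 - (-0.5)·-0.823) / (4.5) = -0.930
  γ = (-4 - (2.9)·0.613 - (3.9)·-0.930) / (9.8) = -0.219
Iteration 3:
  α = (4 - (-2.4)·-0.930 - (1)·-0.219) / (6.4) = 0.310
  β = (-5 - (-2)·0.310 - (-0.5)·-0.219) / (4.5) = -0.998
  γ = (-4 - (2.9)·0.310 - (3.9)·-0.998) / (9.8) = -0.103
Change: (-0.303, -0.068, 0.116) → max |·| = 0.303

0.303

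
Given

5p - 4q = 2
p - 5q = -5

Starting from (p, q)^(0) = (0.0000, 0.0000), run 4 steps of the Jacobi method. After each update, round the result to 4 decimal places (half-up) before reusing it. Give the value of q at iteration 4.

Iteration 1:
  p = (2 - (-4)·0.0000) / (5) = 0.4000
  q = (-5 - (1)·0.0000) / (-5) = 1.0000
Iteration 2:
  p = (2 - (-4)·1.0000) / (5) = 1.2000
  q = (-5 - (1)·0.4000) / (-5) = 1.0800
Iteration 3:
  p = (2 - (-4)·1.0800) / (5) = 1.2640
  q = (-5 - (1)·1.2000) / (-5) = 1.2400
Iteration 4:
  p = (2 - (-4)·1.2400) / (5) = 1.3920
  q = (-5 - (1)·1.2640) / (-5) = 1.2528

1.2528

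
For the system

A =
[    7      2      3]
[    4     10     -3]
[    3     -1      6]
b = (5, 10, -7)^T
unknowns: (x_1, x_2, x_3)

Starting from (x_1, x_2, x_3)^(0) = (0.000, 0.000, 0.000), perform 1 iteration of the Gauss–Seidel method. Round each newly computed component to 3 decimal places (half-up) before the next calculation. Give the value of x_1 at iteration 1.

Iteration 1:
  x_1 = (5 - (2)·0.000 - (3)·0.000) / (7) = 0.714
  x_2 = (10 - (4)·0.714 - (-3)·0.000) / (10) = 0.714
  x_3 = (-7 - (3)·0.714 - (-1)·0.714) / (6) = -1.405

0.714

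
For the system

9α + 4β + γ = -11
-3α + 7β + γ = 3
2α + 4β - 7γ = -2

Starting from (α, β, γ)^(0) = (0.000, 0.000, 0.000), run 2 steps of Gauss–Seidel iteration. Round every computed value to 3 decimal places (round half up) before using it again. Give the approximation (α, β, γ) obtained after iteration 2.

(-1.167, -0.055, -0.079)

Iteration 1:
  α = (-11 - (4)·0.000 - (1)·0.000) / (9) = -1.222
  β = (3 - (-3)·-1.222 - (1)·0.000) / (7) = -0.095
  γ = (-2 - (2)·-1.222 - (4)·-0.095) / (-7) = -0.118
Iteration 2:
  α = (-11 - (4)·-0.095 - (1)·-0.118) / (9) = -1.167
  β = (3 - (-3)·-1.167 - (1)·-0.118) / (7) = -0.055
  γ = (-2 - (2)·-1.167 - (4)·-0.055) / (-7) = -0.079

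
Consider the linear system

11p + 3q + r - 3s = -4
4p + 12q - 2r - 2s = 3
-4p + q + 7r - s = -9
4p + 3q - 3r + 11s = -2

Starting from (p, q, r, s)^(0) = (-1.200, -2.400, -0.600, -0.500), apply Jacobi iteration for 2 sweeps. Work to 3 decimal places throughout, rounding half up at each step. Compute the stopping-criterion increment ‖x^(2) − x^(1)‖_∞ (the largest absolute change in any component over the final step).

1.594

Iteration 1:
  p = (-4 - (3)·-2.400 - (1)·-0.600 - (-3)·-0.500) / (11) = 0.209
  q = (3 - (4)·-1.200 - (-2)·-0.600 - (-2)·-0.500) / (12) = 0.467
  r = (-9 - (-4)·-1.200 - (1)·-2.400 - (-1)·-0.500) / (7) = -1.700
  s = (-2 - (4)·-1.200 - (3)·-2.400 - (-3)·-0.600) / (11) = 0.745
Iteration 2:
  p = (-4 - (3)·0.467 - (1)·-1.700 - (-3)·0.745) / (11) = -0.133
  q = (3 - (4)·0.209 - (-2)·-1.700 - (-2)·0.745) / (12) = 0.021
  r = (-9 - (-4)·0.209 - (1)·0.467 - (-1)·0.745) / (7) = -1.127
  s = (-2 - (4)·0.209 - (3)·0.467 - (-3)·-1.700) / (11) = -0.849
Change: (-0.342, -0.446, 0.573, -1.594) → max |·| = 1.594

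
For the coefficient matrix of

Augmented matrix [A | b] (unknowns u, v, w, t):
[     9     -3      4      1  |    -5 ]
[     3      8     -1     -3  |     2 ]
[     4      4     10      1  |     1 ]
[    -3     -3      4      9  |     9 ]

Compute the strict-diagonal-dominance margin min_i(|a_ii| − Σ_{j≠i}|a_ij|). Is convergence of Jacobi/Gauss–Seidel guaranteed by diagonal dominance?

row 1: |9| − (3+4+1) = 1
row 2: |8| − (3+1+3) = 1
row 3: |10| − (4+4+1) = 1
row 4: |9| − (3+3+4) = -1
minimum over rows = -1 → not strictly diagonally dominant

-1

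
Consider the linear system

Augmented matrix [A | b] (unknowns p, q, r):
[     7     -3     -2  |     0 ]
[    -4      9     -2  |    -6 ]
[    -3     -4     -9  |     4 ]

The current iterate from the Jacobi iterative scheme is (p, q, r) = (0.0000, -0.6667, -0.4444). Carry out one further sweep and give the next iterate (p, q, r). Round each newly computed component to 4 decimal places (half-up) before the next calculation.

(-0.4127, -0.7654, -0.1481)

One sweep:
  p = (0 - (-3)·-0.6667 - (-2)·-0.4444) / (7) = -0.4127
  q = (-6 - (-4)·0.0000 - (-2)·-0.4444) / (9) = -0.7654
  r = (4 - (-3)·0.0000 - (-4)·-0.6667) / (-9) = -0.1481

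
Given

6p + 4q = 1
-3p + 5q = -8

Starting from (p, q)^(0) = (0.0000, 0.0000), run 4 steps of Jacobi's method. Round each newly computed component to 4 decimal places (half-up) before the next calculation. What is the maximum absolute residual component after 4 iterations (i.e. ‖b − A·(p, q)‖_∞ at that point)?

1.2800

Iteration 1:
  p = (1 - (4)·0.0000) / (6) = 0.1667
  q = (-8 - (-3)·0.0000) / (5) = -1.6000
Iteration 2:
  p = (1 - (4)·-1.6000) / (6) = 1.2333
  q = (-8 - (-3)·0.1667) / (5) = -1.5000
Iteration 3:
  p = (1 - (4)·-1.5000) / (6) = 1.1667
  q = (-8 - (-3)·1.2333) / (5) = -0.8600
Iteration 4:
  p = (1 - (4)·-0.8600) / (6) = 0.7400
  q = (-8 - (-3)·1.1667) / (5) = -0.9000
Residual b − A·x = (0.1600, -1.2800); ∞-norm = 1.2800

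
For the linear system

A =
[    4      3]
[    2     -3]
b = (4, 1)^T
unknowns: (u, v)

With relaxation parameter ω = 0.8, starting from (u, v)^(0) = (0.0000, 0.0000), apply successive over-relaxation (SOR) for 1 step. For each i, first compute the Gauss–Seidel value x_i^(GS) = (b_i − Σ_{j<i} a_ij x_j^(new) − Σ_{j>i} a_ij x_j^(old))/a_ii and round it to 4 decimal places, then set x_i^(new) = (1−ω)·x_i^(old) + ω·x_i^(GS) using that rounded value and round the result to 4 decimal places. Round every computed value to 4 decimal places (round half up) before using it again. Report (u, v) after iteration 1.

Iteration 1:
  u: GS value = (4 - (3)·0.0000) / (4) = 1.0000;  u ← (1−ω)·0.0000 + ω·1.0000 = 0.8000
  v: GS value = (1 - (2)·0.8000) / (-3) = 0.2000;  v ← (1−ω)·0.0000 + ω·0.2000 = 0.1600

(0.8000, 0.1600)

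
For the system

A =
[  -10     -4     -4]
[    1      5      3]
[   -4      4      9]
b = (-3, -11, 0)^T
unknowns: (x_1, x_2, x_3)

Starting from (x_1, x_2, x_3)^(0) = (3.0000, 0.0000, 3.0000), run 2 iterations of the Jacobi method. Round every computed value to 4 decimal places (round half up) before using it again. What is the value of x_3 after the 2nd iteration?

Iteration 1:
  x_1 = (-3 - (-4)·0.0000 - (-4)·3.0000) / (-10) = -0.9000
  x_2 = (-11 - (1)·3.0000 - (3)·3.0000) / (5) = -4.6000
  x_3 = (0 - (-4)·3.0000 - (4)·0.0000) / (9) = 1.3333
Iteration 2:
  x_1 = (-3 - (-4)·-4.6000 - (-4)·1.3333) / (-10) = 1.6067
  x_2 = (-11 - (1)·-0.9000 - (3)·1.3333) / (5) = -2.8200
  x_3 = (0 - (-4)·-0.9000 - (4)·-4.6000) / (9) = 1.6444

1.6444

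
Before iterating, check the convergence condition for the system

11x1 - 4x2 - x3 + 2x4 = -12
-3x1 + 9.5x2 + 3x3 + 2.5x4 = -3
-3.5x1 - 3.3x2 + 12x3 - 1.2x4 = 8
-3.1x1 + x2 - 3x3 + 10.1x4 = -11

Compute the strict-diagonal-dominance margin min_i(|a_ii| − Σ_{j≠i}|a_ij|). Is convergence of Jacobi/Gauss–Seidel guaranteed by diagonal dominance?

row 1: |11| − (4+1+2) = 4
row 2: |9.5| − (3+3+2.5) = 1
row 3: |12| − (3.5+3.3+1.2) = 4
row 4: |10.1| − (3.1+1+3) = 3
minimum over rows = 1 → strictly diagonally dominant (convergence guaranteed)

1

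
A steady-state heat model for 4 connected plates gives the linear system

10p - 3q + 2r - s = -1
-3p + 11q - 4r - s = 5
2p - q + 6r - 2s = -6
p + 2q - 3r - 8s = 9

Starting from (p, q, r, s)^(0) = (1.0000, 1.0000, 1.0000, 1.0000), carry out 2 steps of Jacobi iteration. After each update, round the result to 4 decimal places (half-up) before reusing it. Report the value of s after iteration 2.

Iteration 1:
  p = (-1 - (-3)·1.0000 - (2)·1.0000 - (-1)·1.0000) / (10) = 0.1000
  q = (5 - (-3)·1.0000 - (-4)·1.0000 - (-1)·1.0000) / (11) = 1.1818
  r = (-6 - (2)·1.0000 - (-1)·1.0000 - (-2)·1.0000) / (6) = -0.8333
  s = (9 - (1)·1.0000 - (2)·1.0000 - (-3)·1.0000) / (-8) = -1.1250
Iteration 2:
  p = (-1 - (-3)·1.1818 - (2)·-0.8333 - (-1)·-1.1250) / (10) = 0.3087
  q = (5 - (-3)·0.1000 - (-4)·-0.8333 - (-1)·-1.1250) / (11) = 0.0765
  r = (-6 - (2)·0.1000 - (-1)·1.1818 - (-2)·-1.1250) / (6) = -1.2114
  s = (9 - (1)·0.1000 - (2)·1.1818 - (-3)·-0.8333) / (-8) = -0.5046

-0.5046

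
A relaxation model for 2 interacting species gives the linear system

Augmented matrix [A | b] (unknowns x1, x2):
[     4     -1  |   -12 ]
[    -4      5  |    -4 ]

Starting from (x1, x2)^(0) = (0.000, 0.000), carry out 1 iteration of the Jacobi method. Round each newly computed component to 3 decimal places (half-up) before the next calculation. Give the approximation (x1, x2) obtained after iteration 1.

(-3.000, -0.800)

Iteration 1:
  x1 = (-12 - (-1)·0.000) / (4) = -3.000
  x2 = (-4 - (-4)·0.000) / (5) = -0.800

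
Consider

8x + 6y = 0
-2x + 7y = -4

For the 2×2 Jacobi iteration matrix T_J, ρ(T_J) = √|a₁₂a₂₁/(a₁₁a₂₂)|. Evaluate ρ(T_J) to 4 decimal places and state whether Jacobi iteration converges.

0.4629

a₁₂a₂₁/(a₁₁a₂₂) = (6)·(-2) / ((8)·(7)) = -0.214286
ρ = √|-0.214286| = √0.214286 = 0.4629
ρ < 1, so Jacobi converges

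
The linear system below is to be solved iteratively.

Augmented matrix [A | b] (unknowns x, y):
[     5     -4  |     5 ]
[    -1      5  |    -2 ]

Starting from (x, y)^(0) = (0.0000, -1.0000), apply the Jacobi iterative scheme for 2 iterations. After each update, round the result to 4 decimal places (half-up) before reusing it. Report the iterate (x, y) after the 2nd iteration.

(0.6800, -0.3600)

Iteration 1:
  x = (5 - (-4)·-1.0000) / (5) = 0.2000
  y = (-2 - (-1)·0.0000) / (5) = -0.4000
Iteration 2:
  x = (5 - (-4)·-0.4000) / (5) = 0.6800
  y = (-2 - (-1)·0.2000) / (5) = -0.3600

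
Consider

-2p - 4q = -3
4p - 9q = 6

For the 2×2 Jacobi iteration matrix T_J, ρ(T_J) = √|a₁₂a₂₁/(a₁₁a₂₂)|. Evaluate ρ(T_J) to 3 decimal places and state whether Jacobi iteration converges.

a₁₂a₂₁/(a₁₁a₂₂) = (-4)·(4) / ((-2)·(-9)) = -0.888889
ρ = √|-0.888889| = √0.888889 = 0.943
ρ < 1, so Jacobi converges

0.943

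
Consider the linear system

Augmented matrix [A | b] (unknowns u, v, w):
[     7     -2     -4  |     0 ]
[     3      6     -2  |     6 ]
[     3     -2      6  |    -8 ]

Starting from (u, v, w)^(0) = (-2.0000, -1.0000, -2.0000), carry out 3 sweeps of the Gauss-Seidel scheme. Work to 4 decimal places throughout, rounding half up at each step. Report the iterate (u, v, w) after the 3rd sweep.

(-0.4045, 0.8267, -0.8555)

Iteration 1:
  u = (0 - (-2)·-1.0000 - (-4)·-2.0000) / (7) = -1.4286
  v = (6 - (3)·-1.4286 - (-2)·-2.0000) / (6) = 1.0476
  w = (-8 - (3)·-1.4286 - (-2)·1.0476) / (6) = -0.2698
Iteration 2:
  u = (0 - (-2)·1.0476 - (-4)·-0.2698) / (7) = 0.1451
  v = (6 - (3)·0.1451 - (-2)·-0.2698) / (6) = 0.8375
  w = (-8 - (3)·0.1451 - (-2)·0.8375) / (6) = -1.1267
Iteration 3:
  u = (0 - (-2)·0.8375 - (-4)·-1.1267) / (7) = -0.4045
  v = (6 - (3)·-0.4045 - (-2)·-1.1267) / (6) = 0.8267
  w = (-8 - (3)·-0.4045 - (-2)·0.8267) / (6) = -0.8555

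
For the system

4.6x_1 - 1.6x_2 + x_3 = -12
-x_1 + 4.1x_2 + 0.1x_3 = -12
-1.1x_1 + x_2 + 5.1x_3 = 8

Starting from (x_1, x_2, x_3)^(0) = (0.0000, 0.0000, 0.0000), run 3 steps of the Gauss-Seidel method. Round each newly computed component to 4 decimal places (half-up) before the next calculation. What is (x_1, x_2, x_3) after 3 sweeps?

Iteration 1:
  x_1 = (-12 - (-1.6)·0.0000 - (1)·0.0000) / (4.6) = -2.6087
  x_2 = (-12 - (-1)·-2.6087 - (0.1)·0.0000) / (4.1) = -3.5631
  x_3 = (8 - (-1.1)·-2.6087 - (1)·-3.5631) / (5.1) = 1.7046
Iteration 2:
  x_1 = (-12 - (-1.6)·-3.5631 - (1)·1.7046) / (4.6) = -4.2186
  x_2 = (-12 - (-1)·-4.2186 - (0.1)·1.7046) / (4.1) = -3.9973
  x_3 = (8 - (-1.1)·-4.2186 - (1)·-3.9973) / (5.1) = 1.4425
Iteration 3:
  x_1 = (-12 - (-1.6)·-3.9973 - (1)·1.4425) / (4.6) = -4.3126
  x_2 = (-12 - (-1)·-4.3126 - (0.1)·1.4425) / (4.1) = -4.0139
  x_3 = (8 - (-1.1)·-4.3126 - (1)·-4.0139) / (5.1) = 1.4255

(-4.3126, -4.0139, 1.4255)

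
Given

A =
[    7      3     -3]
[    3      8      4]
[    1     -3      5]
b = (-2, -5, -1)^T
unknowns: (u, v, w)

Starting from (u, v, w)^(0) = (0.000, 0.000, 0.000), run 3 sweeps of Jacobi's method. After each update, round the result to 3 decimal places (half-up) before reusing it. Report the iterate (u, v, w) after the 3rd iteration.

(-0.329, -0.327, -0.430)

Iteration 1:
  u = (-2 - (3)·0.000 - (-3)·0.000) / (7) = -0.286
  v = (-5 - (3)·0.000 - (4)·0.000) / (8) = -0.625
  w = (-1 - (1)·0.000 - (-3)·0.000) / (5) = -0.200
Iteration 2:
  u = (-2 - (3)·-0.625 - (-3)·-0.200) / (7) = -0.104
  v = (-5 - (3)·-0.286 - (4)·-0.200) / (8) = -0.418
  w = (-1 - (1)·-0.286 - (-3)·-0.625) / (5) = -0.518
Iteration 3:
  u = (-2 - (3)·-0.418 - (-3)·-0.518) / (7) = -0.329
  v = (-5 - (3)·-0.104 - (4)·-0.518) / (8) = -0.327
  w = (-1 - (1)·-0.104 - (-3)·-0.418) / (5) = -0.430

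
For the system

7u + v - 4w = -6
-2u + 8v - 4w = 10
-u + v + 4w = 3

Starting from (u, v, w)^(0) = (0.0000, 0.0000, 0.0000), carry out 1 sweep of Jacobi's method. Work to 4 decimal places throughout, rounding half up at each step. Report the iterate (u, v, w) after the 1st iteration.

(-0.8571, 1.2500, 0.7500)

Iteration 1:
  u = (-6 - (1)·0.0000 - (-4)·0.0000) / (7) = -0.8571
  v = (10 - (-2)·0.0000 - (-4)·0.0000) / (8) = 1.2500
  w = (3 - (-1)·0.0000 - (1)·0.0000) / (4) = 0.7500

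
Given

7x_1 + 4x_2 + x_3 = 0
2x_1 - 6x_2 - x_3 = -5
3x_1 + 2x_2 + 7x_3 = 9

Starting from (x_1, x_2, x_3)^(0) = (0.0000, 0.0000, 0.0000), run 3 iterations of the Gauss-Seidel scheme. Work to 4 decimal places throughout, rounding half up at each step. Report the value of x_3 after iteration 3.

Iteration 1:
  x_1 = (0 - (4)·0.0000 - (1)·0.0000) / (7) = 0.0000
  x_2 = (-5 - (2)·0.0000 - (-1)·0.0000) / (-6) = 0.8333
  x_3 = (9 - (3)·0.0000 - (2)·0.8333) / (7) = 1.0476
Iteration 2:
  x_1 = (0 - (4)·0.8333 - (1)·1.0476) / (7) = -0.6258
  x_2 = (-5 - (2)·-0.6258 - (-1)·1.0476) / (-6) = 0.4501
  x_3 = (9 - (3)·-0.6258 - (2)·0.4501) / (7) = 1.4253
Iteration 3:
  x_1 = (0 - (4)·0.4501 - (1)·1.4253) / (7) = -0.4608
  x_2 = (-5 - (2)·-0.4608 - (-1)·1.4253) / (-6) = 0.4422
  x_3 = (9 - (3)·-0.4608 - (2)·0.4422) / (7) = 1.3569

1.3569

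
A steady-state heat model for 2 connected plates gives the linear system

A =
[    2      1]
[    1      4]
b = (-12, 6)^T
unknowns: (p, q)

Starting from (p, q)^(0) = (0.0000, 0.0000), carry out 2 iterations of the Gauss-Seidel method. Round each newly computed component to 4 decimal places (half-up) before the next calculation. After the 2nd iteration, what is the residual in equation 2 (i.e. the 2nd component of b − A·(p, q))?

0.0000

Iteration 1:
  p = (-12 - (1)·0.0000) / (2) = -6.0000
  q = (6 - (1)·-6.0000) / (4) = 3.0000
Iteration 2:
  p = (-12 - (1)·3.0000) / (2) = -7.5000
  q = (6 - (1)·-7.5000) / (4) = 3.3750
Residual b − A·x = (-0.3750, 0.0000)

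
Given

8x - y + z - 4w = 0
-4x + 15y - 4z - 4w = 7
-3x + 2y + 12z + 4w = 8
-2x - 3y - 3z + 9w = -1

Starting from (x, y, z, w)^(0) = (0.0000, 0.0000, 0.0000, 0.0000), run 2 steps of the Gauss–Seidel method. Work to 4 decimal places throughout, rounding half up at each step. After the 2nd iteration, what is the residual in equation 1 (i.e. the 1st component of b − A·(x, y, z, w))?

0.6429

Iteration 1:
  x = (0 - (-1)·0.0000 - (1)·0.0000 - (-4)·0.0000) / (8) = 0.0000
  y = (7 - (-4)·0.0000 - (-4)·0.0000 - (-4)·0.0000) / (15) = 0.4667
  z = (8 - (-3)·0.0000 - (2)·0.4667 - (4)·0.0000) / (12) = 0.5889
  w = (-1 - (-2)·0.0000 - (-3)·0.4667 - (-3)·0.5889) / (9) = 0.2408
Iteration 2:
  x = (0 - (-1)·0.4667 - (1)·0.5889 - (-4)·0.2408) / (8) = 0.1051
  y = (7 - (-4)·0.1051 - (-4)·0.5889 - (-4)·0.2408) / (15) = 0.7159
  z = (8 - (-3)·0.1051 - (2)·0.7159 - (4)·0.2408) / (12) = 0.4934
  w = (-1 - (-2)·0.1051 - (-3)·0.7159 - (-3)·0.4934) / (9) = 0.3153
Residual b − A·x = (0.6429, -0.0833, -0.2985, 0.0004)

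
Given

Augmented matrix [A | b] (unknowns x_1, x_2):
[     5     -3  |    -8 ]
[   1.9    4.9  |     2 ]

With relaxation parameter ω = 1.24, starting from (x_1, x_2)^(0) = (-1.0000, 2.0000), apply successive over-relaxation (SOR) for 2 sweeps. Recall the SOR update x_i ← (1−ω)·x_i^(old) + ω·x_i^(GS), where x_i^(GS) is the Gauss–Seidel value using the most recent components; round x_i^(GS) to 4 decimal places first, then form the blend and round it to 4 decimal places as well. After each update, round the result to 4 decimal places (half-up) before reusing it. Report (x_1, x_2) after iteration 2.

(-1.8116, 1.3413)

Iteration 1:
  x_1: GS value = (-8 - (-3)·2.0000) / (5) = -0.4000;  x_1 ← (1−ω)·-1.0000 + ω·-0.4000 = -0.2560
  x_2: GS value = (2 - (1.9)·-0.2560) / (4.9) = 0.5074;  x_2 ← (1−ω)·2.0000 + ω·0.5074 = 0.1492
Iteration 2:
  x_1: GS value = (-8 - (-3)·0.1492) / (5) = -1.5105;  x_1 ← (1−ω)·-0.2560 + ω·-1.5105 = -1.8116
  x_2: GS value = (2 - (1.9)·-1.8116) / (4.9) = 1.1106;  x_2 ← (1−ω)·0.1492 + ω·1.1106 = 1.3413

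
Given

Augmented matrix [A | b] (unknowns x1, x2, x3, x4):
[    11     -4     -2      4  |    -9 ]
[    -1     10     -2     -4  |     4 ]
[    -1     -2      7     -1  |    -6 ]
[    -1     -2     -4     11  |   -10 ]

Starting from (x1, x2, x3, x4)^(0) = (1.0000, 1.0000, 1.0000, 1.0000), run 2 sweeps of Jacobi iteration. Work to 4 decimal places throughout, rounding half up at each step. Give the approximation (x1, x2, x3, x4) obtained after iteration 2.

Iteration 1:
  x1 = (-9 - (-4)·1.0000 - (-2)·1.0000 - (4)·1.0000) / (11) = -0.6364
  x2 = (4 - (-1)·1.0000 - (-2)·1.0000 - (-4)·1.0000) / (10) = 1.1000
  x3 = (-6 - (-1)·1.0000 - (-2)·1.0000 - (-1)·1.0000) / (7) = -0.2857
  x4 = (-10 - (-1)·1.0000 - (-2)·1.0000 - (-4)·1.0000) / (11) = -0.2727
Iteration 2:
  x1 = (-9 - (-4)·1.1000 - (-2)·-0.2857 - (4)·-0.2727) / (11) = -0.3710
  x2 = (4 - (-1)·-0.6364 - (-2)·-0.2857 - (-4)·-0.2727) / (10) = 0.1701
  x3 = (-6 - (-1)·-0.6364 - (-2)·1.1000 - (-1)·-0.2727) / (7) = -0.6727
  x4 = (-10 - (-1)·-0.6364 - (-2)·1.1000 - (-4)·-0.2857) / (11) = -0.8708

(-0.3710, 0.1701, -0.6727, -0.8708)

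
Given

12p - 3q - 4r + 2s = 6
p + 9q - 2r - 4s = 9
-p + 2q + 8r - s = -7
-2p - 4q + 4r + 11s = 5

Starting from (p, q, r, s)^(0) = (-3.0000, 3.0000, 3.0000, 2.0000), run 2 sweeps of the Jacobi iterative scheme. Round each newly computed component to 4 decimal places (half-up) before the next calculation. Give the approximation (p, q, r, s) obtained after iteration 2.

Iteration 1:
  p = (6 - (-3)·3.0000 - (-4)·3.0000 - (2)·2.0000) / (12) = 1.9167
  q = (9 - (1)·-3.0000 - (-2)·3.0000 - (-4)·2.0000) / (9) = 2.8889
  r = (-7 - (-1)·-3.0000 - (2)·3.0000 - (-1)·2.0000) / (8) = -1.7500
  s = (5 - (-2)·-3.0000 - (-4)·3.0000 - (4)·3.0000) / (11) = -0.0909
Iteration 2:
  p = (6 - (-3)·2.8889 - (-4)·-1.7500 - (2)·-0.0909) / (12) = 0.6540
  q = (9 - (1)·1.9167 - (-2)·-1.7500 - (-4)·-0.0909) / (9) = 0.3577
  r = (-7 - (-1)·1.9167 - (2)·2.8889 - (-1)·-0.0909) / (8) = -1.3690
  s = (5 - (-2)·1.9167 - (-4)·2.8889 - (4)·-1.7500) / (11) = 2.4899

(0.6540, 0.3577, -1.3690, 2.4899)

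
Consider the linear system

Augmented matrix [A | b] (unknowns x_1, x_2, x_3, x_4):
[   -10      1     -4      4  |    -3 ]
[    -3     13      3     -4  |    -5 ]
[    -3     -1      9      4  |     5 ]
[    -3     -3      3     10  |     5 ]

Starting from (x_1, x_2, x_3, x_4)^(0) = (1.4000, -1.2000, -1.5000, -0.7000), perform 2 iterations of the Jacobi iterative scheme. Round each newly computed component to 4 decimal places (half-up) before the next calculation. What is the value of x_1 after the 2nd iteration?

0.2309

Iteration 1:
  x_1 = (-3 - (1)·-1.2000 - (-4)·-1.5000 - (4)·-0.7000) / (-10) = 0.5000
  x_2 = (-5 - (-3)·1.4000 - (3)·-1.5000 - (-4)·-0.7000) / (13) = 0.0692
  x_3 = (5 - (-3)·1.4000 - (-1)·-1.2000 - (4)·-0.7000) / (9) = 1.2000
  x_4 = (5 - (-3)·1.4000 - (-3)·-1.2000 - (3)·-1.5000) / (10) = 1.0100
Iteration 2:
  x_1 = (-3 - (1)·0.0692 - (-4)·1.2000 - (4)·1.0100) / (-10) = 0.2309
  x_2 = (-5 - (-3)·0.5000 - (3)·1.2000 - (-4)·1.0100) / (13) = -0.2354
  x_3 = (5 - (-3)·0.5000 - (-1)·0.0692 - (4)·1.0100) / (9) = 0.2810
  x_4 = (5 - (-3)·0.5000 - (-3)·0.0692 - (3)·1.2000) / (10) = 0.3108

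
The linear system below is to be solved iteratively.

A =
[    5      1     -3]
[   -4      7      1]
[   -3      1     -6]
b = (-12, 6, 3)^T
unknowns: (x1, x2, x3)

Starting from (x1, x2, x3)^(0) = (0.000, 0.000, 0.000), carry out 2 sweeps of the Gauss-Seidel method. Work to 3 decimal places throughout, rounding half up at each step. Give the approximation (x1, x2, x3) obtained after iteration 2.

Iteration 1:
  x1 = (-12 - (1)·0.000 - (-3)·0.000) / (5) = -2.400
  x2 = (6 - (-4)·-2.400 - (1)·0.000) / (7) = -0.514
  x3 = (3 - (-3)·-2.400 - (1)·-0.514) / (-6) = 0.614
Iteration 2:
  x1 = (-12 - (1)·-0.514 - (-3)·0.614) / (5) = -1.929
  x2 = (6 - (-4)·-1.929 - (1)·0.614) / (7) = -0.333
  x3 = (3 - (-3)·-1.929 - (1)·-0.333) / (-6) = 0.409

(-1.929, -0.333, 0.409)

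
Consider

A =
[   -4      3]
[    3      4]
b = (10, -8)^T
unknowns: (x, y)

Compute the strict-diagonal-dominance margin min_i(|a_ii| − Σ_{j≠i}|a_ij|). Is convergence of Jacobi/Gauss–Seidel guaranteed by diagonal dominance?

row 1: |-4| − (3) = 1
row 2: |4| − (3) = 1
minimum over rows = 1 → strictly diagonally dominant (convergence guaranteed)

1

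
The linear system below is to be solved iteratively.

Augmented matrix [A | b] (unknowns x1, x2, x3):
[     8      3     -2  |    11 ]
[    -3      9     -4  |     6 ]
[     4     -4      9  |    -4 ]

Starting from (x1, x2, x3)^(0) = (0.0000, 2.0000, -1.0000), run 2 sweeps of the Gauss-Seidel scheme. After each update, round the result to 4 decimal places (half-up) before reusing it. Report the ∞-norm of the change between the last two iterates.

Iteration 1:
  x1 = (11 - (3)·2.0000 - (-2)·-1.0000) / (8) = 0.3750
  x2 = (6 - (-3)·0.3750 - (-4)·-1.0000) / (9) = 0.3472
  x3 = (-4 - (4)·0.3750 - (-4)·0.3472) / (9) = -0.4568
Iteration 2:
  x1 = (11 - (3)·0.3472 - (-2)·-0.4568) / (8) = 1.1306
  x2 = (6 - (-3)·1.1306 - (-4)·-0.4568) / (9) = 0.8405
  x3 = (-4 - (4)·1.1306 - (-4)·0.8405) / (9) = -0.5734
Change: (0.7556, 0.4933, -0.1166) → max |·| = 0.7556

0.7556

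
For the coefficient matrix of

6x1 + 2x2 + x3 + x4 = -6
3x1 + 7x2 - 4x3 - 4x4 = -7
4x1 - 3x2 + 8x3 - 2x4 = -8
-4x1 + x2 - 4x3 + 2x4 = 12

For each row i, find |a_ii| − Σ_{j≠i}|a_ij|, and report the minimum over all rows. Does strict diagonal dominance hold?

-7

row 1: |6| − (2+1+1) = 2
row 2: |7| − (3+4+4) = -4
row 3: |8| − (4+3+2) = -1
row 4: |2| − (4+1+4) = -7
minimum over rows = -7 → not strictly diagonally dominant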